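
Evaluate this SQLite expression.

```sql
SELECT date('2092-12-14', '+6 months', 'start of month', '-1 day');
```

Adding +6 months to 2092-12-14 gives 2093-06-14.
`start of month` rewinds 2093-06-14 to 2093-06-01.
Going back 1 day from 2093-06-01 reaches 2093-05-31 (last day of May, 31 days).

2093-05-31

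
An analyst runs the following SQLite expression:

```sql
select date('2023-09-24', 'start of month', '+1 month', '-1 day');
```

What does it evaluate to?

`start of month` rewinds 2023-09-24 to 2023-09-01.
Adding +1 month to 2023-09-01 gives 2023-10-01.
Going back 1 day from 2023-10-01 reaches 2023-09-30 (last day of September, 30 days).

2023-09-30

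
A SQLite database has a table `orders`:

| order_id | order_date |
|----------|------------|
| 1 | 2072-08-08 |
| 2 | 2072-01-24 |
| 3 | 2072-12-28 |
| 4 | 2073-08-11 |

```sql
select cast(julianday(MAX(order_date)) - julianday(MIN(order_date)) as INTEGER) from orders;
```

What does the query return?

565

MIN = 2072-01-24, MAX = 2073-08-11.
7 days remain in January 2072 after the 24th (31 − 24).
Full months from February 2072 through July 2073 contribute their day counts.
Then 11 days into August 2073.
Total: 7 + 29 + 31 + 30 + 31 + 30 + 31 + 31 + 30 + 31 + 30 + 31 + 31 + 28 + 31 + 30 + 31 + 30 + 31 + 11 = 565.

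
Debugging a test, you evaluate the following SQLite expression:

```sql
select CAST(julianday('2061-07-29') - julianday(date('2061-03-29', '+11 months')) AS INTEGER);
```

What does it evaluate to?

-215

Adding +11 months to 2061-03-29 targets 2062-02-29. February 2062 has only 28 days, so SQLite normalizes the 1-day overflow forward to 2062-03-01.
2 days remain in July 2061 after the 29th (31 − 29).
Full months from August 2061 through February 2062 contribute their day counts.
Then 1 day into March 2062.
Total: 2 + 31 + 30 + 31 + 30 + 31 + 31 + 28 + 1 = 215.
The subtraction is earlier − later, so the result is −215 → -215.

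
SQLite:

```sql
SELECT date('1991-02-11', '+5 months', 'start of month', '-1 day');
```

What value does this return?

1991-06-30

Adding +5 months to 1991-02-11 gives 1991-07-11.
`start of month` rewinds 1991-07-11 to 1991-07-01.
Going back 1 day from 1991-07-01 reaches 1991-06-30 (last day of June, 30 days).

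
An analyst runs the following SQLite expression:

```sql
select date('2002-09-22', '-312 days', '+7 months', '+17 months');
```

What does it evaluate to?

Applying '-312 days' to 2002-09-22: counting 312 days back gives 2001-11-14.
Adding +7 months to 2001-11-14 gives 2002-06-14.
Adding +17 months to 2002-06-14 gives 2003-11-14.

2003-11-14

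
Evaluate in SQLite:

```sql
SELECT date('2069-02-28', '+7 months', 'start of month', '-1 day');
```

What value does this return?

2069-08-31

Adding +7 months to 2069-02-28 gives 2069-09-28.
`start of month` rewinds 2069-09-28 to 2069-09-01.
Going back 1 day from 2069-09-01 reaches 2069-08-31 (last day of August, 31 days).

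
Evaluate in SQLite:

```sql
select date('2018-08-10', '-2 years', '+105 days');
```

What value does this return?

Adding -2 years to 2018-08-10 gives 2016-08-10.
Applying '+105 days' to 2016-08-10: counting 105 days forward gives 2016-11-23.

2016-11-23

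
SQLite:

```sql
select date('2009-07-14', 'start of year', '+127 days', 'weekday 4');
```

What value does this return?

`start of year` rewinds 2009-07-14 to 2009-01-01.
Applying '+127 days' to 2009-01-01: counting 127 days forward gives 2009-05-08.
`weekday 4` advances to the next Thursday; 2009-05-08 is a Friday, so it moves forward to 2009-05-14.

2009-05-14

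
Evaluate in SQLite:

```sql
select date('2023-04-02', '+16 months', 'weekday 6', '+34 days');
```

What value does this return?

Adding +16 months to 2023-04-02 gives 2024-08-02.
`weekday 6` advances to the next Saturday; 2024-08-02 is a Friday, so it moves forward to 2024-08-03.
August 2024 has 31 days; 28 remain after the 3rd, so 29 days reach 2024-09-01.
Advancing 5 more days within September lands on 2024-09-06.

2024-09-06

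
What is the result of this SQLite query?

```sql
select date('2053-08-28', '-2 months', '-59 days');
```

2053-04-30

Adding -2 months to 2053-08-28 gives 2053-06-28.
Applying '-59 days' to 2053-06-28: counting 59 days back gives 2053-04-30.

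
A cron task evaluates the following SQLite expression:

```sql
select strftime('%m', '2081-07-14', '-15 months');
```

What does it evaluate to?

04

First apply '-15 months': 2081-07-14 → 2080-04-14.
`%m` extracts the 2-digit month (01-12): 04.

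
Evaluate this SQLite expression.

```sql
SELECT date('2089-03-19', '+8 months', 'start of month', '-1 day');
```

2089-10-31

Adding +8 months to 2089-03-19 gives 2089-11-19.
`start of month` rewinds 2089-11-19 to 2089-11-01.
Going back 1 day from 2089-11-01 reaches 2089-10-31 (last day of October, 31 days).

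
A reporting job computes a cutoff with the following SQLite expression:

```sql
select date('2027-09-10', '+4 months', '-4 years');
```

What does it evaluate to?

Adding +4 months to 2027-09-10 gives 2028-01-10.
Adding -4 years to 2028-01-10 gives 2024-01-10.

2024-01-10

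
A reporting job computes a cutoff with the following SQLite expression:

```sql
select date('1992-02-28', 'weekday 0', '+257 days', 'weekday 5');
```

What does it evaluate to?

1992-11-13

`weekday 0` advances to the next Sunday; 1992-02-28 is a Friday, so it moves forward to 1992-03-01.
Applying '+257 days' to 1992-03-01: counting 257 days forward gives 1992-11-13.
`weekday 5` advances to the next Friday; 1992-11-13 is already a Friday, so it stays at 1992-11-13.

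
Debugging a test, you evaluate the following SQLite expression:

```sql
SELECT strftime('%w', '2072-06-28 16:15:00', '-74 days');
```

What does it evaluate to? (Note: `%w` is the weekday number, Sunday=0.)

5

First apply '-74 days': 2072-06-28 16:15:00 → 2072-04-15 16:15:00.
2072-04-15 is a Friday; with Sunday=0 that is 5.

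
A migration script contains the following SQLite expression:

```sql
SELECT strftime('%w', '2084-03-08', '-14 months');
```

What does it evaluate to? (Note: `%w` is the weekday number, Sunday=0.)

First apply '-14 months': 2084-03-08 → 2083-01-08.
2083-01-08 is a Friday; with Sunday=0 that is 5.

5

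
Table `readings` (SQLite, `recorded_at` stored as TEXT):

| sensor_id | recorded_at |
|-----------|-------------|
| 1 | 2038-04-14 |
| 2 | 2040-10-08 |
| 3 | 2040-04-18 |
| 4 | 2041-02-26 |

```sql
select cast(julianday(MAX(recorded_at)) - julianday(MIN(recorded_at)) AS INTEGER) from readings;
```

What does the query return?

1049

MIN = 2038-04-14, MAX = 2041-02-26.
16 days remain in April 2038 after the 14th (30 − 14).
Full months from May 2038 through January 2041 contribute their day counts.
Then 26 days into February 2041.
Total: 16 + 31 + 30 + 31 + 31 + 30 + 31 + 30 + 31 + 31 + 28 + 31 + 30 + 31 + 30 + 31 + 31 + 30 + 31 + 30 + 31 + 31 + 29 + 31 + 30 + 31 + 30 + 31 + 31 + 30 + 31 + 30 + 31 + 31 + 26 = 1049.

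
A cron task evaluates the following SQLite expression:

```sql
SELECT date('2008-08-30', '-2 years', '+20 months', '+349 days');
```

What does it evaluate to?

2009-04-14

Adding -2 years to 2008-08-30 gives 2006-08-30.
Adding +20 months to 2006-08-30 gives 2008-04-30.
Applying '+349 days' to 2008-04-30: counting 349 days forward gives 2009-04-14.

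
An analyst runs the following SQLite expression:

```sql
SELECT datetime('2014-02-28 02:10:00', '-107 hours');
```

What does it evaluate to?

2014-02-23 15:10:00

-107 hours from 2014-02-28 02:10:00 is 2014-02-23 15:10:00 (crosses midnight).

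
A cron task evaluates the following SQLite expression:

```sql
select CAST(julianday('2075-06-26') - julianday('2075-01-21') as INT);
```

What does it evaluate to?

10 days remain in January 2075 after the 21st (31 − 21).
February 2075: 28 days.
March 2075: 31 days.
April 2075: 30 days.
May 2075: 31 days.
Then 26 days into June 2075.
Total: 10 + 28 + 31 + 30 + 31 + 26 = 156.

156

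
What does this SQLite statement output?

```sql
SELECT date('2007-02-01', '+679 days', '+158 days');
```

Applying '+679 days' to 2007-02-01: counting 679 days forward gives 2008-12-11.
Applying '+158 days' to 2008-12-11: counting 158 days forward gives 2009-05-18.

2009-05-18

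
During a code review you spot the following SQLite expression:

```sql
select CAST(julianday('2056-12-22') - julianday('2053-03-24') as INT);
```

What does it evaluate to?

7 days remain in March 2053 after the 24th (31 − 24).
Full months from April 2053 through November 2056 contribute their day counts.
Then 22 days into December 2056.
Total: 7 + 30 + 31 + 30 + 31 + 31 + 30 + 31 + 30 + 31 + 31 + 28 + 31 + 30 + 31 + 30 + 31 + 31 + 30 + 31 + 30 + 31 + 31 + 28 + 31 + 30 + 31 + 30 + 31 + 31 + 30 + 31 + 30 + 31 + 31 + 29 + 31 + 30 + 31 + 30 + 31 + 31 + 30 + 31 + 30 + 22 = 1369.

1369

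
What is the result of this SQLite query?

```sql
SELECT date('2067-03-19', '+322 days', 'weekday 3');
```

Applying '+322 days' to 2067-03-19: counting 322 days forward gives 2068-02-04.
`weekday 3` advances to the next Wednesday; 2068-02-04 is a Saturday, so it moves forward to 2068-02-08.

2068-02-08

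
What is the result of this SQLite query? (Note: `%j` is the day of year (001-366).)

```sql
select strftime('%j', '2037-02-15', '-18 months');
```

227

First apply '-18 months': 2037-02-15 → 2035-08-15.
Day-of-year for 2035-08-15: days since 2035-01-01 inclusive = 227, zero-padded to 227.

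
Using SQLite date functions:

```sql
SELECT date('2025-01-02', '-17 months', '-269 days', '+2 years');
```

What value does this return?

Adding -17 months to 2025-01-02 gives 2023-08-02.
Applying '-269 days' to 2023-08-02: counting 269 days back gives 2022-11-06.
Adding +2 years to 2022-11-06 gives 2024-11-06.

2024-11-06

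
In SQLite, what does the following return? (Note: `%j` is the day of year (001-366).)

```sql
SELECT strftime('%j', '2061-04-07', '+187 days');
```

284

First apply '+187 days': 2061-04-07 → 2061-10-11.
Day-of-year for 2061-10-11: days since 2061-01-01 inclusive = 284, zero-padded to 284.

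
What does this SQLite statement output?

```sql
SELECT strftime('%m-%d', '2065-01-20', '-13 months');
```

First apply '-13 months': 2065-01-20 → 2063-12-20.
`%m-%d` extracts the month-day: 12-20.

12-20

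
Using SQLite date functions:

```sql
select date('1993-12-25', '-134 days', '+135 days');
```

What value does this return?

Applying '-134 days' to 1993-12-25: counting 134 days back gives 1993-08-13.
Applying '+135 days' to 1993-08-13: counting 135 days forward gives 1993-12-26.

1993-12-26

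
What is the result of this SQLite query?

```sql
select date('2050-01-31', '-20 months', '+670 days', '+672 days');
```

2052-02-02

Adding -20 months to 2050-01-31 gives 2048-05-31.
Applying '+670 days' to 2048-05-31: counting 670 days forward gives 2050-04-01.
Applying '+672 days' to 2050-04-01: counting 672 days forward gives 2052-02-02.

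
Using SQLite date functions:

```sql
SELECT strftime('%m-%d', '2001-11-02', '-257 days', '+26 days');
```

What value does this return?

03-16

First apply '-257 days', '+26 days': 2001-11-02 → 2001-03-16.
`%m-%d` extracts the month-day: 03-16.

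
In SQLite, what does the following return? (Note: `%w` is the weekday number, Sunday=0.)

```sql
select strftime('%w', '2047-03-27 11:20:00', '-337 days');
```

First apply '-337 days': 2047-03-27 11:20:00 → 2046-04-24 11:20:00.
2046-04-24 is a Tuesday; with Sunday=0 that is 2.

2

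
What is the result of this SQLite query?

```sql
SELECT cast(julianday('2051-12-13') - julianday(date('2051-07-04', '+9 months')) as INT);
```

Adding +9 months to 2051-07-04 gives 2052-04-04.
18 days remain in December 2051 after the 13th (31 − 13).
January 2052: 31 days.
February 2052: 29 days (leap year).
March 2052: 31 days.
Then 4 days into April 2052.
Total: 18 + 31 + 29 + 31 + 4 = 113.
The subtraction is earlier − later, so the result is −113 → -113.

-113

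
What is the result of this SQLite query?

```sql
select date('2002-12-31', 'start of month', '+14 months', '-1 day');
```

`start of month` rewinds 2002-12-31 to 2002-12-01.
Adding +14 months to 2002-12-01 gives 2004-02-01.
Going back 1 day from 2004-02-01 reaches 2004-01-31 (last day of January, 31 days).

2004-01-31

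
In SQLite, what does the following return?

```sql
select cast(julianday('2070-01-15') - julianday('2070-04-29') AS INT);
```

-104

16 days remain in January 2070 after the 15th (31 − 15).
February 2070: 28 days.
March 2070: 31 days.
Then 29 days into April 2070.
Total: 16 + 28 + 31 + 29 = 104.
The subtraction is earlier − later, so the result is −104 → -104.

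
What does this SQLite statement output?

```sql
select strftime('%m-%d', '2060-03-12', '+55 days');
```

05-06

First apply '+55 days': 2060-03-12 → 2060-05-06.
`%m-%d` extracts the month-day: 05-06.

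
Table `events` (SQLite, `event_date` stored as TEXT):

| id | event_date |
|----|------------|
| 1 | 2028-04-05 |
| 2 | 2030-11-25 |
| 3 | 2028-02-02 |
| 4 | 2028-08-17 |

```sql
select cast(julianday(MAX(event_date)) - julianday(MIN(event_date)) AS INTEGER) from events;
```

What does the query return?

MIN = 2028-02-02, MAX = 2030-11-25.
27 days remain in February 2028 after the 2nd (29 − 2).
Full months from March 2028 through October 2030 contribute their day counts.
Then 25 days into November 2030.
Total: 27 + 31 + 30 + 31 + 30 + 31 + 31 + 30 + 31 + 30 + 31 + 31 + 28 + 31 + 30 + 31 + 30 + 31 + 31 + 30 + 31 + 30 + 31 + 31 + 28 + 31 + 30 + 31 + 30 + 31 + 31 + 30 + 31 + 25 = 1027.

1027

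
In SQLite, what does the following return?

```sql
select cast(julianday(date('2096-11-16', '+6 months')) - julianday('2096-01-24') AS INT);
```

Adding +6 months to 2096-11-16 gives 2097-05-16.
7 days remain in January 2096 after the 24th (31 − 24).
Full months from February 2096 through April 2097 contribute their day counts.
Then 16 days into May 2097.
Total: 7 + 29 + 31 + 30 + 31 + 30 + 31 + 31 + 30 + 31 + 30 + 31 + 31 + 28 + 31 + 30 + 16 = 478.

478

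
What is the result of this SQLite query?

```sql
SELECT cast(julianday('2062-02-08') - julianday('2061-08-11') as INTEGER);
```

181

20 days remain in August 2061 after the 11th (31 − 11).
September 2061: 30 days.
October 2061: 31 days.
November 2061: 30 days.
December 2061: 31 days.
January 2062: 31 days.
Then 8 days into February 2062.
Total: 20 + 30 + 31 + 30 + 31 + 31 + 8 = 181.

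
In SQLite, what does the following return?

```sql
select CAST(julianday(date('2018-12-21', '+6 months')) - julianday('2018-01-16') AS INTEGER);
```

Adding +6 months to 2018-12-21 gives 2019-06-21.
15 days remain in January 2018 after the 16th (31 − 16).
Full months from February 2018 through May 2019 contribute their day counts.
Then 21 days into June 2019.
Total: 15 + 28 + 31 + 30 + 31 + 30 + 31 + 31 + 30 + 31 + 30 + 31 + 31 + 28 + 31 + 30 + 31 + 21 = 521.

521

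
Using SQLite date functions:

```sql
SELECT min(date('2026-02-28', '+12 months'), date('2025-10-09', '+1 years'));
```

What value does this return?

date('2026-02-28', '+12 months') → 2027-02-28.
date('2025-10-09', '+1 years') → 2026-10-09.
Earlier of the two is 2026-10-09.

2026-10-09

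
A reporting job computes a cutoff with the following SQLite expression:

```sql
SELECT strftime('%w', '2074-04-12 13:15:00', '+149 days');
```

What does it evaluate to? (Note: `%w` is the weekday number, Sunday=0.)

6

First apply '+149 days': 2074-04-12 13:15:00 → 2074-09-08 13:15:00.
2074-09-08 is a Saturday; with Sunday=0 that is 6.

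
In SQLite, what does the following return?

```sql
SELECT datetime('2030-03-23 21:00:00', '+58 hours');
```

2030-03-26 07:00:00

+58 hours from 2030-03-23 21:00:00 is 2030-03-26 07:00:00 (crosses midnight).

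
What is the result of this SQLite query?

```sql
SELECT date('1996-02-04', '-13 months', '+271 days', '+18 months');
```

Adding -13 months to 1996-02-04 gives 1995-01-04.
Applying '+271 days' to 1995-01-04: counting 271 days forward gives 1995-10-02.
Adding +18 months to 1995-10-02 gives 1997-04-02.

1997-04-02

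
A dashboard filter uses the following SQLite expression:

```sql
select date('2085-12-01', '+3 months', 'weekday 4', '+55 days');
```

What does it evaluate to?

Adding +3 months to 2085-12-01 gives 2086-03-01.
`weekday 4` advances to the next Thursday; 2086-03-01 is a Friday, so it moves forward to 2086-03-07.
Applying '+55 days' to 2086-03-07: counting 55 days forward gives 2086-05-01.

2086-05-01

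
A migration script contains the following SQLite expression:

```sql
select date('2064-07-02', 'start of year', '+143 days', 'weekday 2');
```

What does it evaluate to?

`start of year` rewinds 2064-07-02 to 2064-01-01.
Applying '+143 days' to 2064-01-01: counting 143 days forward gives 2064-05-23.
`weekday 2` advances to the next Tuesday; 2064-05-23 is a Friday, so it moves forward to 2064-05-27.

2064-05-27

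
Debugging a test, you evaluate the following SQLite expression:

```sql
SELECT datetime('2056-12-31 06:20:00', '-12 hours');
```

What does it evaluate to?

-12 hours from 2056-12-31 06:20:00 is 2056-12-30 18:20:00 (crosses midnight).

2056-12-30 18:20:00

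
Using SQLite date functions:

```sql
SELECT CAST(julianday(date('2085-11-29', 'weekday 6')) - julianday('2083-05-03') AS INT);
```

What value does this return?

943

`weekday 6` advances to the next Saturday; 2085-11-29 is a Thursday, so it moves forward to 2085-12-01.
28 days remain in May 2083 after the 3rd (31 − 3).
Full months from June 2083 through November 2085 contribute their day counts.
Then 1 day into December 2085.
Total: 28 + 30 + 31 + 31 + 30 + 31 + 30 + 31 + 31 + 29 + 31 + 30 + 31 + 30 + 31 + 31 + 30 + 31 + 30 + 31 + 31 + 28 + 31 + 30 + 31 + 30 + 31 + 31 + 30 + 31 + 30 + 1 = 943.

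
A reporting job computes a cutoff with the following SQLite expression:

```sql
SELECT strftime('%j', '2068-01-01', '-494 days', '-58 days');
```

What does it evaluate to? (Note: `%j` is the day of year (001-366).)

179

First apply '-494 days', '-58 days': 2068-01-01 → 2066-06-28.
Day-of-year for 2066-06-28: days since 2066-01-01 inclusive = 179, zero-padded to 179.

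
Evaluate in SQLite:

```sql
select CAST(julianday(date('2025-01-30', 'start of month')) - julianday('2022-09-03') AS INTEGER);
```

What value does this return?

851

`start of month` rewinds 2025-01-30 to 2025-01-01.
27 days remain in September 2022 after the 3rd (30 − 3).
Full months from October 2022 through December 2024 contribute their day counts.
Then 1 day into January 2025.
Total: 27 + 31 + 30 + 31 + 31 + 28 + 31 + 30 + 31 + 30 + 31 + 31 + 30 + 31 + 30 + 31 + 31 + 29 + 31 + 30 + 31 + 30 + 31 + 31 + 30 + 31 + 30 + 31 + 1 = 851.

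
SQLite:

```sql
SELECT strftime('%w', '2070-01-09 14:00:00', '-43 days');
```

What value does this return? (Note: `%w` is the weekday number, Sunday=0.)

3

First apply '-43 days': 2070-01-09 14:00:00 → 2069-11-27 14:00:00.
2069-11-27 is a Wednesday; with Sunday=0 that is 3.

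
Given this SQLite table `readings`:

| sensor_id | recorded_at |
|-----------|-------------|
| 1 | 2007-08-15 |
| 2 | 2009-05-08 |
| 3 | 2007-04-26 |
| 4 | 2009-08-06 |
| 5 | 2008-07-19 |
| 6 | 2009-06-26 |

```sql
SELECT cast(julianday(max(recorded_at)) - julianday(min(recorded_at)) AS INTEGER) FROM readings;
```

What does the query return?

MIN = 2007-04-26, MAX = 2009-08-06.
4 days remain in April 2007 after the 26th (30 − 26).
Full months from May 2007 through July 2009 contribute their day counts.
Then 6 days into August 2009.
Total: 4 + 31 + 30 + 31 + 31 + 30 + 31 + 30 + 31 + 31 + 29 + 31 + 30 + 31 + 30 + 31 + 31 + 30 + 31 + 30 + 31 + 31 + 28 + 31 + 30 + 31 + 30 + 31 + 6 = 833.

833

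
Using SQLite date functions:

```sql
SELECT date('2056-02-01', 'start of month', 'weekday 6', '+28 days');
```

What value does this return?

`start of month` rewinds 2056-02-01 to 2056-02-01.
`weekday 6` advances to the next Saturday; 2056-02-01 is a Tuesday, so it moves forward to 2056-02-05.
February 2056 has 29 days; 24 remain after the 5th, so 25 days reach 2056-03-01.
Advancing 3 more days within March lands on 2056-03-04.

2056-03-04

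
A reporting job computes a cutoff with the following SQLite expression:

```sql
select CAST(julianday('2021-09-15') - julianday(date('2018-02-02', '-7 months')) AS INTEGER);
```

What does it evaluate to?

1536

Adding -7 months to 2018-02-02 gives 2017-07-02.
29 days remain in July 2017 after the 2nd (31 − 2).
Full months from August 2017 through August 2021 contribute their day counts.
Then 15 days into September 2021.
Total: 29 + 31 + 30 + 31 + 30 + 31 + 31 + 28 + 31 + 30 + 31 + 30 + 31 + 31 + 30 + 31 + 30 + 31 + 31 + 28 + 31 + 30 + 31 + 30 + 31 + 31 + 30 + 31 + 30 + 31 + 31 + 29 + 31 + 30 + 31 + 30 + 31 + 31 + 30 + 31 + 30 + 31 + 31 + 28 + 31 + 30 + 31 + 30 + 31 + 31 + 15 = 1536.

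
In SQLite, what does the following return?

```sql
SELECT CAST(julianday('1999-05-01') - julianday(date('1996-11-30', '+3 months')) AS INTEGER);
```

Adding +3 months to 1996-11-30 targets 1997-02-30. February 1997 has only 28 days, so SQLite normalizes the 2-day overflow forward to 1997-03-02.
29 days remain in March 1997 after the 2nd (31 − 2).
Full months from April 1997 through April 1999 contribute their day counts.
Then 1 day into May 1999.
Total: 29 + 30 + 31 + 30 + 31 + 31 + 30 + 31 + 30 + 31 + 31 + 28 + 31 + 30 + 31 + 30 + 31 + 31 + 30 + 31 + 30 + 31 + 31 + 28 + 31 + 30 + 1 = 790.

790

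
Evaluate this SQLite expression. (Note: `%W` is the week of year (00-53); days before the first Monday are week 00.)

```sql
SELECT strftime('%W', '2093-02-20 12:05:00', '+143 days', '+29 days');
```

First apply '+143 days', '+29 days': 2093-02-20 12:05:00 → 2093-08-11 12:05:00.
2093-08-11 is a Tuesday. SQLite's %W counts Mondays since the year started; the result is 32.

32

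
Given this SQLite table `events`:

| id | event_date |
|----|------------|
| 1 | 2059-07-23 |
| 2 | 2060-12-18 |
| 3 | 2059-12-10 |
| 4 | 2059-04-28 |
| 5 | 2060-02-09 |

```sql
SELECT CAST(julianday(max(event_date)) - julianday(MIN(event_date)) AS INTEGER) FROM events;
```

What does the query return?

600

MIN = 2059-04-28, MAX = 2060-12-18.
2 days remain in April 2059 after the 28th (30 − 28).
Full months from May 2059 through November 2060 contribute their day counts.
Then 18 days into December 2060.
Total: 2 + 31 + 30 + 31 + 31 + 30 + 31 + 30 + 31 + 31 + 29 + 31 + 30 + 31 + 30 + 31 + 31 + 30 + 31 + 30 + 18 = 600.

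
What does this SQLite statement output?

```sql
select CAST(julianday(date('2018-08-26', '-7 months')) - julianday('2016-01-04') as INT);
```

Adding -7 months to 2018-08-26 gives 2018-01-26.
27 days remain in January 2016 after the 4th (31 − 4).
Full months from February 2016 through December 2017 contribute their day counts.
Then 26 days into January 2018.
Total: 27 + 29 + 31 + 30 + 31 + 30 + 31 + 31 + 30 + 31 + 30 + 31 + 31 + 28 + 31 + 30 + 31 + 30 + 31 + 31 + 30 + 31 + 30 + 31 + 26 = 753.

753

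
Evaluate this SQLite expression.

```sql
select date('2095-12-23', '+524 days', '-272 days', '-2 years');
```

2094-08-31

Applying '+524 days' to 2095-12-23: counting 524 days forward gives 2097-05-30.
Applying '-272 days' to 2097-05-30: counting 272 days back gives 2096-08-31.
Adding -2 years to 2096-08-31 gives 2094-08-31.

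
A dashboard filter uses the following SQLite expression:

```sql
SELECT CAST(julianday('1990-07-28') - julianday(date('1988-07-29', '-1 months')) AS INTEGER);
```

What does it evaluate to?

759

Adding -1 month to 1988-07-29 gives 1988-06-29.
1 day remains in June 1988 after the 29th (30 − 29).
Full months from July 1988 through June 1990 contribute their day counts.
Then 28 days into July 1990.
Total: 1 + 31 + 31 + 30 + 31 + 30 + 31 + 31 + 28 + 31 + 30 + 31 + 30 + 31 + 31 + 30 + 31 + 30 + 31 + 31 + 28 + 31 + 30 + 31 + 30 + 28 = 759.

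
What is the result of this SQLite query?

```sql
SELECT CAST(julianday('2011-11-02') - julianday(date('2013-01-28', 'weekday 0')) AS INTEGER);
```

`weekday 0` advances to the next Sunday; 2013-01-28 is a Monday, so it moves forward to 2013-02-03.
28 days remain in November 2011 after the 2nd (30 − 2).
Full months from December 2011 through January 2013 contribute their day counts.
Then 3 days into February 2013.
Total: 28 + 31 + 31 + 29 + 31 + 30 + 31 + 30 + 31 + 31 + 30 + 31 + 30 + 31 + 31 + 3 = 459.
The subtraction is earlier − later, so the result is −459 → -459.

-459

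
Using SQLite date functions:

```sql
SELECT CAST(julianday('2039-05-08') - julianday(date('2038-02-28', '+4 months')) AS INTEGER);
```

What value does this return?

Adding +4 months to 2038-02-28 gives 2038-06-28.
2 days remain in June 2038 after the 28th (30 − 28).
Full months from July 2038 through April 2039 contribute their day counts.
Then 8 days into May 2039.
Total: 2 + 31 + 31 + 30 + 31 + 30 + 31 + 31 + 28 + 31 + 30 + 8 = 314.

314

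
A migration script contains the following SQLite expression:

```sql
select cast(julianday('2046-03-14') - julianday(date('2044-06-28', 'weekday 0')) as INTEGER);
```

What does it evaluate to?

619

`weekday 0` advances to the next Sunday; 2044-06-28 is a Tuesday, so it moves forward to 2044-07-03.
28 days remain in July 2044 after the 3rd (31 − 3).
Full months from August 2044 through February 2046 contribute their day counts.
Then 14 days into March 2046.
Total: 28 + 31 + 30 + 31 + 30 + 31 + 31 + 28 + 31 + 30 + 31 + 30 + 31 + 31 + 30 + 31 + 30 + 31 + 31 + 28 + 14 = 619.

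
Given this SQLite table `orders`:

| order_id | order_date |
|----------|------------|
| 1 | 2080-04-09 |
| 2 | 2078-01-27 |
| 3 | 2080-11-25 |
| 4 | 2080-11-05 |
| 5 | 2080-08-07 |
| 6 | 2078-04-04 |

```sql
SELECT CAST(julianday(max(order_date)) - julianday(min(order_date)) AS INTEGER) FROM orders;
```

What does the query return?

MIN = 2078-01-27, MAX = 2080-11-25.
4 days remain in January 2078 after the 27th (31 − 27).
Full months from February 2078 through October 2080 contribute their day counts.
Then 25 days into November 2080.
Total: 4 + 28 + 31 + 30 + 31 + 30 + 31 + 31 + 30 + 31 + 30 + 31 + 31 + 28 + 31 + 30 + 31 + 30 + 31 + 31 + 30 + 31 + 30 + 31 + 31 + 29 + 31 + 30 + 31 + 30 + 31 + 31 + 30 + 31 + 25 = 1033.

1033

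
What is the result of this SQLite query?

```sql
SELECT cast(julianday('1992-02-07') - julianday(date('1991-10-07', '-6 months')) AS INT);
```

306

Adding -6 months to 1991-10-07 gives 1991-04-07.
23 days remain in April 1991 after the 7th (30 − 7).
Full months from May 1991 through January 1992 contribute their day counts.
Then 7 days into February 1992.
Total: 23 + 31 + 30 + 31 + 31 + 30 + 31 + 30 + 31 + 31 + 7 = 306.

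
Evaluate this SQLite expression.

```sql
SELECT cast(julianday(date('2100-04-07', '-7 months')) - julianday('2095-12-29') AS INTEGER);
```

Adding -7 months to 2100-04-07 gives 2099-09-07.
2 days remain in December 2095 after the 29th (31 − 29).
Full months from January 2096 through August 2099 contribute their day counts.
Then 7 days into September 2099.
Total: 2 + 31 + 29 + 31 + 30 + 31 + 30 + 31 + 31 + 30 + 31 + 30 + 31 + 31 + 28 + 31 + 30 + 31 + 30 + 31 + 31 + 30 + 31 + 30 + 31 + 31 + 28 + 31 + 30 + 31 + 30 + 31 + 31 + 30 + 31 + 30 + 31 + 31 + 28 + 31 + 30 + 31 + 30 + 31 + 31 + 7 = 1348.

1348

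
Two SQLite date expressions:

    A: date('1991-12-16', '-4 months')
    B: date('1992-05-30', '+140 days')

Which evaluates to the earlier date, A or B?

A

A = 1991-08-16.
B = 1992-10-17.
A is earlier.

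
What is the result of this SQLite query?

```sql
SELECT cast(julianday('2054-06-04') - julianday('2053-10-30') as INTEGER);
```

217

1 day remains in October 2053 after the 30th (31 − 30).
Full months from November 2053 through May 2054 contribute their day counts.
Then 4 days into June 2054.
Total: 1 + 30 + 31 + 31 + 28 + 31 + 30 + 31 + 4 = 217.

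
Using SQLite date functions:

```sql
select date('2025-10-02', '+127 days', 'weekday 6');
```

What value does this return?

Applying '+127 days' to 2025-10-02: counting 127 days forward gives 2026-02-06.
`weekday 6` advances to the next Saturday; 2026-02-06 is a Friday, so it moves forward to 2026-02-07.

2026-02-07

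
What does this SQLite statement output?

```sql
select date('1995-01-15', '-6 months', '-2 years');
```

1992-07-15

Adding -6 months to 1995-01-15 gives 1994-07-15.
Adding -2 years to 1994-07-15 gives 1992-07-15.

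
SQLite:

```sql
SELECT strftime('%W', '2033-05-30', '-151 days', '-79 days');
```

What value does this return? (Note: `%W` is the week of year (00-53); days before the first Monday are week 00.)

First apply '-151 days', '-79 days': 2033-05-30 → 2032-10-12.
2032-10-12 is a Tuesday. SQLite's %W counts Mondays since the year started; the result is 41.

41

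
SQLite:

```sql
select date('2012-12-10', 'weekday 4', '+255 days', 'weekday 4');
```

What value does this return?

2013-08-29

`weekday 4` advances to the next Thursday; 2012-12-10 is a Monday, so it moves forward to 2012-12-13.
Applying '+255 days' to 2012-12-13: counting 255 days forward gives 2013-08-25.
`weekday 4` advances to the next Thursday; 2013-08-25 is a Sunday, so it moves forward to 2013-08-29.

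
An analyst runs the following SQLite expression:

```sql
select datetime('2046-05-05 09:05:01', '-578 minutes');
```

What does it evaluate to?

2046-05-04 23:27:01

578 minutes = 9h 38m; -578 minutes from 2046-05-05 09:05:01 is 2046-05-04 23:27:01 (crosses midnight).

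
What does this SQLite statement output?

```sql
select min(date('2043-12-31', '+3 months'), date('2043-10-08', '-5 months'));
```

2043-05-08

date('2043-12-31', '+3 months') → 2044-03-31.
date('2043-10-08', '-5 months') → 2043-05-08.
Earlier of the two is 2043-05-08.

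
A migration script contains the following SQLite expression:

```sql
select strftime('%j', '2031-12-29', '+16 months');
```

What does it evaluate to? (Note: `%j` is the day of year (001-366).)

119

First apply '+16 months': 2031-12-29 → 2033-04-29.
Day-of-year for 2033-04-29: days since 2033-01-01 inclusive = 119, zero-padded to 119.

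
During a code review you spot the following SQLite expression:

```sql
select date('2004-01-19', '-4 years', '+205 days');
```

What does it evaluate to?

2000-08-11

Adding -4 years to 2004-01-19 gives 2000-01-19.
Applying '+205 days' to 2000-01-19: counting 205 days forward gives 2000-08-11.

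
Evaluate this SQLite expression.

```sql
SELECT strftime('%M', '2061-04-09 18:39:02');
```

39

`%M` extracts the 2-digit minute: 39.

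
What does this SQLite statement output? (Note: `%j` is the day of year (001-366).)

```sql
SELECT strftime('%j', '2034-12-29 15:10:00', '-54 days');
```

First apply '-54 days': 2034-12-29 15:10:00 → 2034-11-05 15:10:00.
Day-of-year for 2034-11-05: days since 2034-01-01 inclusive = 309, zero-padded to 309.

309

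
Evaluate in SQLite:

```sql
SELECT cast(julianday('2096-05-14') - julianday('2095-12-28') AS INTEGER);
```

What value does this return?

138

3 days remain in December 2095 after the 28th (31 − 28).
January 2096: 31 days.
February 2096: 29 days (leap year).
March 2096: 31 days.
April 2096: 30 days.
Then 14 days into May 2096.
Total: 3 + 31 + 29 + 31 + 30 + 14 = 138.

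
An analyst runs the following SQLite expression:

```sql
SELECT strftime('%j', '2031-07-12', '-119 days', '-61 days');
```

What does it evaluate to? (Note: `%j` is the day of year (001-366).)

013

First apply '-119 days', '-61 days': 2031-07-12 → 2031-01-13.
Day-of-year for 2031-01-13: days since 2031-01-01 inclusive = 13, zero-padded to 013.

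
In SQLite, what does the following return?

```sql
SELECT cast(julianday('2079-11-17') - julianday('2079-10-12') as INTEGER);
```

36

19 days remain in October 2079 after the 12th (31 − 12).
Then 17 days into November 2079.
Total: 19 + 17 = 36.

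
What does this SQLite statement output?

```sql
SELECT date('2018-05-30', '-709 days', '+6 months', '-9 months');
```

2016-03-20

Applying '-709 days' to 2018-05-30: counting 709 days back gives 2016-06-20.
Adding +6 months to 2016-06-20 gives 2016-12-20.
Adding -9 months to 2016-12-20 gives 2016-03-20.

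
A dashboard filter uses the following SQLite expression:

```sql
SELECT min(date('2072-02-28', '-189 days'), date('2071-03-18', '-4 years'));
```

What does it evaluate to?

date('2072-02-28', '-189 days') → 2071-08-23.
date('2071-03-18', '-4 years') → 2067-03-18.
Earlier of the two is 2067-03-18.

2067-03-18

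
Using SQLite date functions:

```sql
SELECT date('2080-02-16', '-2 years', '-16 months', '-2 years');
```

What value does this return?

Adding -2 years to 2080-02-16 gives 2078-02-16.
Adding -16 months to 2078-02-16 gives 2076-10-16.
Adding -2 years to 2076-10-16 gives 2074-10-16.

2074-10-16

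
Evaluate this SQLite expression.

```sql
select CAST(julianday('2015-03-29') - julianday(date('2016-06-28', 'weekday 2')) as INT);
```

-457

`weekday 2` advances to the next Tuesday; 2016-06-28 is already a Tuesday, so it stays at 2016-06-28.
2 days remain in March 2015 after the 29th (31 − 29).
Full months from April 2015 through May 2016 contribute their day counts.
Then 28 days into June 2016.
Total: 2 + 30 + 31 + 30 + 31 + 31 + 30 + 31 + 30 + 31 + 31 + 29 + 31 + 30 + 31 + 28 = 457.
The subtraction is earlier − later, so the result is −457 → -457.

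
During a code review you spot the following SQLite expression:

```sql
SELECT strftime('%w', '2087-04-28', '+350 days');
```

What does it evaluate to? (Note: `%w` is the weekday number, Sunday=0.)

First apply '+350 days': 2087-04-28 → 2088-04-12.
2088-04-12 is a Monday; with Sunday=0 that is 1.

1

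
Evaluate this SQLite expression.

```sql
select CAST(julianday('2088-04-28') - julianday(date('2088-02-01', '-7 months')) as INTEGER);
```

302

Adding -7 months to 2088-02-01 gives 2087-07-01.
30 days remain in July 2087 after the 1st (31 − 1).
Full months from August 2087 through March 2088 contribute their day counts.
Then 28 days into April 2088.
Total: 30 + 31 + 30 + 31 + 30 + 31 + 31 + 29 + 31 + 28 = 302.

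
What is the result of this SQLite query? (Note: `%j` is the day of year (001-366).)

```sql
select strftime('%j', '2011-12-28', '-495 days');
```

232

First apply '-495 days': 2011-12-28 → 2010-08-20.
Day-of-year for 2010-08-20: days since 2010-01-01 inclusive = 232, zero-padded to 232.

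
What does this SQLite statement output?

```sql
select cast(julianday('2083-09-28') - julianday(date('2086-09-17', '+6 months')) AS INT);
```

Adding +6 months to 2086-09-17 gives 2087-03-17.
2 days remain in September 2083 after the 28th (30 − 28).
Full months from October 2083 through February 2087 contribute their day counts.
Then 17 days into March 2087.
Total: 2 + 31 + 30 + 31 + 31 + 29 + 31 + 30 + 31 + 30 + 31 + 31 + 30 + 31 + 30 + 31 + 31 + 28 + 31 + 30 + 31 + 30 + 31 + 31 + 30 + 31 + 30 + 31 + 31 + 28 + 31 + 30 + 31 + 30 + 31 + 31 + 30 + 31 + 30 + 31 + 31 + 28 + 17 = 1266.
The subtraction is earlier − later, so the result is −1266 → -1266.

-1266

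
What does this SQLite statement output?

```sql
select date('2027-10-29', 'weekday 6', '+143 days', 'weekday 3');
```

`weekday 6` advances to the next Saturday; 2027-10-29 is a Friday, so it moves forward to 2027-10-30.
Applying '+143 days' to 2027-10-30: counting 143 days forward gives 2028-03-21.
`weekday 3` advances to the next Wednesday; 2028-03-21 is a Tuesday, so it moves forward to 2028-03-22.

2028-03-22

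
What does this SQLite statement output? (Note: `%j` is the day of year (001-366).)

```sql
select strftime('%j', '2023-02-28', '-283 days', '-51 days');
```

090

First apply '-283 days', '-51 days': 2023-02-28 → 2022-03-31.
Day-of-year for 2022-03-31: days since 2022-01-01 inclusive = 90, zero-padded to 090.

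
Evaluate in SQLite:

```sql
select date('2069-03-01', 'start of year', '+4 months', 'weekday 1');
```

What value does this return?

`start of year` rewinds 2069-03-01 to 2069-01-01.
Adding +4 months to 2069-01-01 gives 2069-05-01.
`weekday 1` advances to the next Monday; 2069-05-01 is a Wednesday, so it moves forward to 2069-05-06.

2069-05-06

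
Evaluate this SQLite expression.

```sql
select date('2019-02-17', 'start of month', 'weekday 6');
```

`start of month` rewinds 2019-02-17 to 2019-02-01.
`weekday 6` advances to the next Saturday; 2019-02-01 is a Friday, so it moves forward to 2019-02-02.

2019-02-02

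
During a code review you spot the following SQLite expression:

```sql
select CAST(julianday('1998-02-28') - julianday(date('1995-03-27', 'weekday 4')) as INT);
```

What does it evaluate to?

`weekday 4` advances to the next Thursday; 1995-03-27 is a Monday, so it moves forward to 1995-03-30.
1 day remains in March 1995 after the 30th (31 − 30).
Full months from April 1995 through January 1998 contribute their day counts.
Then 28 days into February 1998.
Total: 1 + 30 + 31 + 30 + 31 + 31 + 30 + 31 + 30 + 31 + 31 + 29 + 31 + 30 + 31 + 30 + 31 + 31 + 30 + 31 + 30 + 31 + 31 + 28 + 31 + 30 + 31 + 30 + 31 + 31 + 30 + 31 + 30 + 31 + 31 + 28 = 1066.

1066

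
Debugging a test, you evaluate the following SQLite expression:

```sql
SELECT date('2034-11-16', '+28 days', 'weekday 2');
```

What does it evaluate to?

2034-12-19

November 2034 has 30 days; 14 remain after the 16th, so 15 days reach 2034-12-01.
Advancing 13 more days within December lands on 2034-12-14.
`weekday 2` advances to the next Tuesday; 2034-12-14 is a Thursday, so it moves forward to 2034-12-19.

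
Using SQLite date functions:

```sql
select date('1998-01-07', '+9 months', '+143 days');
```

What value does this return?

Adding +9 months to 1998-01-07 gives 1998-10-07.
Applying '+143 days' to 1998-10-07: counting 143 days forward gives 1999-02-27.

1999-02-27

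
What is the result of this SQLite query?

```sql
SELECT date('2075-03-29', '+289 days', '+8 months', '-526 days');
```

Applying '+289 days' to 2075-03-29: counting 289 days forward gives 2076-01-12.
Adding +8 months to 2076-01-12 gives 2076-09-12.
Applying '-526 days' to 2076-09-12: counting 526 days back gives 2075-04-05.

2075-04-05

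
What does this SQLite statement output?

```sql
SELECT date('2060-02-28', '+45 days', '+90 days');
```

Applying '+45 days' to 2060-02-28: counting 45 days forward gives 2060-04-13.
Applying '+90 days' to 2060-04-13: counting 90 days forward gives 2060-07-12.

2060-07-12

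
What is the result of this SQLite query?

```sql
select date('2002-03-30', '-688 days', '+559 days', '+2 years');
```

2003-11-21

Applying '-688 days' to 2002-03-30: counting 688 days back gives 2000-05-11.
Applying '+559 days' to 2000-05-11: counting 559 days forward gives 2001-11-21.
Adding +2 years to 2001-11-21 gives 2003-11-21.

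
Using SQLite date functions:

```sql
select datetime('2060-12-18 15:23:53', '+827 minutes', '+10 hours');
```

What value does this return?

827 minutes = 13h 47m; +827 minutes from 2060-12-18 15:23:53 is 2060-12-19 05:10:53 (crosses midnight).
+10 hours from 2060-12-19 05:10:53 is 2060-12-19 15:10:53.

2060-12-19 15:10:53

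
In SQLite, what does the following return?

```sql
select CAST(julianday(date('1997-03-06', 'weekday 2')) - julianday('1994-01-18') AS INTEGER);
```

`weekday 2` advances to the next Tuesday; 1997-03-06 is a Thursday, so it moves forward to 1997-03-11.
13 days remain in January 1994 after the 18th (31 − 18).
Full months from February 1994 through February 1997 contribute their day counts.
Then 11 days into March 1997.
Total: 13 + 28 + 31 + 30 + 31 + 30 + 31 + 31 + 30 + 31 + 30 + 31 + 31 + 28 + 31 + 30 + 31 + 30 + 31 + 31 + 30 + 31 + 30 + 31 + 31 + 29 + 31 + 30 + 31 + 30 + 31 + 31 + 30 + 31 + 30 + 31 + 31 + 28 + 11 = 1148.

1148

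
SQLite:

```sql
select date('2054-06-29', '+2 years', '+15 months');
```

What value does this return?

2057-09-29

Adding +2 years to 2054-06-29 gives 2056-06-29.
Adding +15 months to 2056-06-29 gives 2057-09-29.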